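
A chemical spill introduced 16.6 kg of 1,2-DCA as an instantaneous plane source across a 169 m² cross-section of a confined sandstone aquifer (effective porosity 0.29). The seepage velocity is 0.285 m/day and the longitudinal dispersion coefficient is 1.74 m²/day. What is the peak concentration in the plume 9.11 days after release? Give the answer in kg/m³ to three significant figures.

0.0240 kg/m³

The peak of an instantaneous 1D plume sits at x = vt; there the Gaussian factor is 1 and C_max = M/(n_e·A·√(4πDt)), where n_e·A is the pore area the mass is dissolved in.
√(4πDt) = √(4π × 1.74 × 9.11) = 14.11 m, so C_max = 16.6/(0.29 × 169 × 14.11) = 0.0240 kg/m³.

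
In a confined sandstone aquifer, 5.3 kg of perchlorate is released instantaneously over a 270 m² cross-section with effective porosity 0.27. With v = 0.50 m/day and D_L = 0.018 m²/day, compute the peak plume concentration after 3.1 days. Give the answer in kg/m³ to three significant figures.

The peak of an instantaneous 1D plume sits at x = vt; there the Gaussian factor is 1 and C_max = M/(n_e·A·√(4πDt)), where n_e·A is the pore area the mass is dissolved in.
√(4πDt) = √(4π × 0.018 × 3.1) = 0.8374 m, so C_max = 5.3/(0.27 × 270 × 0.8374) = 0.0868 kg/m³.

0.0868 kg/m³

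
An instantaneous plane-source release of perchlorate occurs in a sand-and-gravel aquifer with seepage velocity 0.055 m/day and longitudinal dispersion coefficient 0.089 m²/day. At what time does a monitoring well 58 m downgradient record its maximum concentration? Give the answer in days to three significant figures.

For the 1D instantaneous-source solution, setting ∂C/∂t = 0 at fixed x gives v²t² + 2Dt − x² = 0, so t = (√(D² + v²x²) − D)/v².
√(D² + v²x²) = √(0.089² + 0.055² × 58²) = 3.191; v² = 0.003025.
t = (3.191 − 0.089)/0.003025 = 1030 days (vs. the pure-advection estimate x/v = 1050 d).

1030 days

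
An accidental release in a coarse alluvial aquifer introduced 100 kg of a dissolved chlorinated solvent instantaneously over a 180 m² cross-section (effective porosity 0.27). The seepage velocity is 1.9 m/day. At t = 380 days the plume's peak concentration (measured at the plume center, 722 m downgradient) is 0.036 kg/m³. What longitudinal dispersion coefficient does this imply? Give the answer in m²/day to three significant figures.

At the plume center C_max = M/(n_e·A·√(4πDt)), so D = M²/(4πt·(n_e·A·C_max)²).
n_e·A·C_max = 0.27 × 180 × 0.036 = 1.750 kg/m.
D = 100²/(4π × 380 × 1.750²) = 0.684 m²/day.

0.684 m²/day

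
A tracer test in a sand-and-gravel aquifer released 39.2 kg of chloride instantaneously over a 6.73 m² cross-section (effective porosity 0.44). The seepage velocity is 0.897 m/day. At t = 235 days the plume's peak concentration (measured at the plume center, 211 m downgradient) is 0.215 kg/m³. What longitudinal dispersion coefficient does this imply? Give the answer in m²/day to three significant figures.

1.28 m²/day

At the plume center C_max = M/(n_e·A·√(4πDt)), so D = M²/(4πt·(n_e·A·C_max)²).
n_e·A·C_max = 0.44 × 6.73 × 0.215 = 0.6367 kg/m.
D = 39.2²/(4π × 235 × 0.6367²) = 1.28 m²/day.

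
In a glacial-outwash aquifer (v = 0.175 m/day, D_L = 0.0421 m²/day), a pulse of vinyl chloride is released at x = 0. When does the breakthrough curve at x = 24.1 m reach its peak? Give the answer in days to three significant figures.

For the 1D instantaneous-source solution, setting ∂C/∂t = 0 at fixed x gives v²t² + 2Dt − x² = 0, so t = (√(D² + v²x²) − D)/v².
√(D² + v²x²) = √(0.0421² + 0.175² × 24.1²) = 4.218; v² = 0.030625.
t = (4.218 − 0.0421)/0.030625 = 136 days (vs. the pure-advection estimate x/v = 138 d).

136 days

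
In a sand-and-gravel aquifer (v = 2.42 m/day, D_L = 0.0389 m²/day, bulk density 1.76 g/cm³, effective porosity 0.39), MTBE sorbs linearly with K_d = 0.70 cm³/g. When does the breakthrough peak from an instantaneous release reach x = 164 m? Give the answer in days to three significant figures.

282 days

Retardation factor R = 1 + ρ_b·K_d/n = 1 + 1.76 × 0.70/0.39 = 4.159.
Sorption retards both mechanisms: v_R = v/R = 0.5819 m/day, D_R = D/R = 0.009353 m²/day.
Peak time from v_R²t² + 2D_R t − x² = 0: t = (√(D_R² + v_R²x²) − D_R)/v_R².
√(D_R² + v_R²x²) = √(0.009353² + 0.5819² × 164²) = 95.43; v_R² = 0.3386.
t = (95.43 − 0.009353)/0.3386 = 282 days.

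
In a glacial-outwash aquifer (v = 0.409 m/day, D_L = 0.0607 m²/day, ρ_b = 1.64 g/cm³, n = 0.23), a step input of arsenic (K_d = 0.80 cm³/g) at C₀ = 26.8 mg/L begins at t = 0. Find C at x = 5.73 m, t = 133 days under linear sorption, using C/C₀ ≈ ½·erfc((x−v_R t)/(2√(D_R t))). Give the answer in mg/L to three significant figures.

25.1 mg/L

Retardation factor R = 1 + ρ_b·K_d/n = 1 + 1.64 × 0.80/0.23 = 6.704.
Sorption retards both mechanisms: v_R = v/R = 0.06101 m/day, D_R = D/R = 0.009054 m²/day.
v_R·t = 0.06101 × 133 = 8.11433 m; 2√(D_R t) = 2.195 m; argument = (5.73 − 8.11433)/2.195 = -1.086.
C = C₀ × ½·erfc(-1.086) = 26.8 × 0.9377 = 25.1 mg/L.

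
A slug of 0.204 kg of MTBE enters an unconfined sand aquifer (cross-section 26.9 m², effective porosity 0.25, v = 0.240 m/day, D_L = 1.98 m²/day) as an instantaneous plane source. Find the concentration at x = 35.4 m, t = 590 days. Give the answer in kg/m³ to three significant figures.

For an instantaneous plane source, C(x,t) = M/(n_e·A·√(4πDt)) · exp(−(x−vt)²/(4Dt)), with n_e·A the pore (flow) area.
Plume center vt = 0.240 × 590 = 141.6 m, so the well at 35.4 m is 106.2 m upgradient of the peak.
√(4πDt) = 121.2 m, giving peak height M/(n_e·A·√(4πDt)) = 0.204/(0.25 × 26.9 × 121.2) = 0.0002503 kg/m³.
(x−vt)²/(4Dt) = (-106.2)²/(4 × 1.98 × 590) = 2.414; exp(−2.414) = 0.08946.
C = 0.0002503 × 0.08946 = 2.24e-05 kg/m³.

2.24e-05 kg/m³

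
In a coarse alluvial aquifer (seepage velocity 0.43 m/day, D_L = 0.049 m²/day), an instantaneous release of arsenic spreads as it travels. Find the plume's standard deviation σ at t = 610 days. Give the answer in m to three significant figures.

7.73 m

Dispersive spreading gives a Gaussian with σ² = 2Dt; advection only shifts the center.
σ = √(2 × 0.049 × 610) = 7.73 m.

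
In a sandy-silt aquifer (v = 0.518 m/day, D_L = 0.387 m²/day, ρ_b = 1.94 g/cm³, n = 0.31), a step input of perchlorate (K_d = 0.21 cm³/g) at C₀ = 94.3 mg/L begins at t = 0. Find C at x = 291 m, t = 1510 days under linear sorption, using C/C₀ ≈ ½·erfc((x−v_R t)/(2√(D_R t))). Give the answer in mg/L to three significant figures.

Retardation factor R = 1 + ρ_b·K_d/n = 1 + 1.94 × 0.21/0.31 = 2.314.
Sorption retards both mechanisms: v_R = v/R = 0.2239 m/day, D_R = D/R = 0.1672 m²/day.
v_R·t = 0.2239 × 1510 = 338.089 m; 2√(D_R t) = 31.78 m; argument = (291 − 338.089)/31.78 = -1.482.
C = C₀ × ½·erfc(-1.482) = 94.3 × 0.9820 = 92.6 mg/L.

92.6 mg/L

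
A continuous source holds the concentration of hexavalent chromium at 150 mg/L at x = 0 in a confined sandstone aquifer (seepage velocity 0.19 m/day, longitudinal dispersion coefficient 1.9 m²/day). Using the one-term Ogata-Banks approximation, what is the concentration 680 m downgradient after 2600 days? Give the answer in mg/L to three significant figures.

For a continuous step input, C/C₀ ≈ ½·erfc((x−vt)/(2√(Dt))).
vt = 0.19 × 2600 = 494 m and 2√(Dt) = 2√(1.9 × 2600) = 140.6 m.
Argument (x−vt)/(2√(Dt)) = (680 − 494)/140.6 = 1.323; ½·erfc(1.323) = 0.03067.
C = 150 × 0.03067 = 4.60 mg/L.

4.60 mg/L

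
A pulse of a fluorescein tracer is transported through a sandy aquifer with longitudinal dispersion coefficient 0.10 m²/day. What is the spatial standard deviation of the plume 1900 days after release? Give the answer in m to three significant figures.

19.5 m

Dispersive spreading gives a Gaussian with σ² = 2Dt; advection only shifts the center.
σ = √(2 × 0.10 × 1900) = 19.5 m.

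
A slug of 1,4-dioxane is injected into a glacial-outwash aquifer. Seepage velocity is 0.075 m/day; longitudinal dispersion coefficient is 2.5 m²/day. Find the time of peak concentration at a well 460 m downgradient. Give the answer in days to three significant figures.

5700 days

For the 1D instantaneous-source solution, setting ∂C/∂t = 0 at fixed x gives v²t² + 2Dt − x² = 0, so t = (√(D² + v²x²) − D)/v².
√(D² + v²x²) = √(2.5² + 0.075² × 460²) = 34.59; v² = 0.005625.
t = (34.59 − 2.5)/0.005625 = 5700 days (vs. the pure-advection estimate x/v = 6130 d).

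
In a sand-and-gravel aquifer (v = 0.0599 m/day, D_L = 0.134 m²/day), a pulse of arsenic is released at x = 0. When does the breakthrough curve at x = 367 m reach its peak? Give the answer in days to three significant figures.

For the 1D instantaneous-source solution, setting ∂C/∂t = 0 at fixed x gives v²t² + 2Dt − x² = 0, so t = (√(D² + v²x²) − D)/v².
√(D² + v²x²) = √(0.134² + 0.0599² × 367²) = 21.98; v² = 0.00358801.
t = (21.98 − 0.134)/0.00358801 = 6090 days (vs. the pure-advection estimate x/v = 6130 d).

6090 days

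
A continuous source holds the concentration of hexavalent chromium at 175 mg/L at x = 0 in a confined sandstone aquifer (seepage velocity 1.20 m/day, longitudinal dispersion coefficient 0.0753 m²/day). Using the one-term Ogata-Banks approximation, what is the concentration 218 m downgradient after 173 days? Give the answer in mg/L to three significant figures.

3.64 mg/L

For a continuous step input, C/C₀ ≈ ½·erfc((x−vt)/(2√(Dt))).
vt = 1.20 × 173 = 207.6 m and 2√(Dt) = 2√(0.0753 × 173) = 7.219 m.
Argument (x−vt)/(2√(Dt)) = (218 − 207.6)/7.219 = 1.441; ½·erfc(1.441) = 0.02078.
C = 175 × 0.02078 = 3.64 mg/L.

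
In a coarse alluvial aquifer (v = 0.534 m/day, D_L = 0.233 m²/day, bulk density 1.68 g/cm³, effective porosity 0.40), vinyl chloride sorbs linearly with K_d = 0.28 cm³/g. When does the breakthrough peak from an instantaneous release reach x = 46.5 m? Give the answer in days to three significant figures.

Retardation factor R = 1 + ρ_b·K_d/n = 1 + 1.68 × 0.28/0.40 = 2.176.
Sorption retards both mechanisms: v_R = v/R = 0.2454 m/day, D_R = D/R = 0.1071 m²/day.
Peak time from v_R²t² + 2D_R t − x² = 0: t = (√(D_R² + v_R²x²) − D_R)/v_R².
√(D_R² + v_R²x²) = √(0.1071² + 0.2454² × 46.5²) = 11.41; v_R² = 0.06022.
t = (11.41 − 0.1071)/0.06022 = 188 days.

188 days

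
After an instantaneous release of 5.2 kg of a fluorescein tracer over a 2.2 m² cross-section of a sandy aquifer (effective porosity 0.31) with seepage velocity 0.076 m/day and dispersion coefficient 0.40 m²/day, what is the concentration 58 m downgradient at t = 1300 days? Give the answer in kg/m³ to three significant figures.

0.0424 kg/m³

For an instantaneous plane source, C(x,t) = M/(n_e·A·√(4πDt)) · exp(−(x−vt)²/(4Dt)), with n_e·A the pore (flow) area.
Plume center vt = 0.076 × 1300 = 98.8 m, so the well at 58 m is 40.8 m upgradient of the peak.
√(4πDt) = 80.84 m, giving peak height M/(n_e·A·√(4πDt)) = 5.2/(0.31 × 2.2 × 80.84) = 0.09432 kg/m³.
(x−vt)²/(4Dt) = (-40.8)²/(4 × 0.40 × 1300) = 0.8003; exp(−0.8003) = 0.4492.
C = 0.09432 × 0.4492 = 0.0424 kg/m³.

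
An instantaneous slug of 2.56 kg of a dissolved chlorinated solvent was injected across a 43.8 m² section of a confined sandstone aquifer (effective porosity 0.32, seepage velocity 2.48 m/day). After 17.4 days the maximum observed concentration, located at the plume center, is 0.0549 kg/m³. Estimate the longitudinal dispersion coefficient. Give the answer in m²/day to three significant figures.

At the plume center C_max = M/(n_e·A·√(4πDt)), so D = M²/(4πt·(n_e·A·C_max)²).
n_e·A·C_max = 0.32 × 43.8 × 0.0549 = 0.7695 kg/m.
D = 2.56²/(4π × 17.4 × 0.7695²) = 0.0506 m²/day.

0.0506 m²/day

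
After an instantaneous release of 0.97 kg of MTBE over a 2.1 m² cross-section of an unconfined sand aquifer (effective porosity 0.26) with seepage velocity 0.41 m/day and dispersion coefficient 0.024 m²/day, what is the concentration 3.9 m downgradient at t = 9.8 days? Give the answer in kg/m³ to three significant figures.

For an instantaneous plane source, C(x,t) = M/(n_e·A·√(4πDt)) · exp(−(x−vt)²/(4Dt)), with n_e·A the pore (flow) area.
Plume center vt = 0.41 × 9.8 = 4.018 m, so the well at 3.9 m is 0.118 m upgradient of the peak.
√(4πDt) = 1.719 m, giving peak height M/(n_e·A·√(4πDt)) = 0.97/(0.26 × 2.1 × 1.719) = 1.033 kg/m³.
(x−vt)²/(4Dt) = (-0.118)²/(4 × 0.024 × 9.8) = 0.01480; exp(−0.01480) = 0.9853.
C = 1.033 × 0.9853 = 1.02 kg/m³.

1.02 kg/m³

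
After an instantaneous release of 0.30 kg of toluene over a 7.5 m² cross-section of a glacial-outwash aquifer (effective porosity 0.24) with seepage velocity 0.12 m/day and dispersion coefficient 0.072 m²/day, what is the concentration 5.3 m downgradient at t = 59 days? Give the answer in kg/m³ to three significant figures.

For an instantaneous plane source, C(x,t) = M/(n_e·A·√(4πDt)) · exp(−(x−vt)²/(4Dt)), with n_e·A the pore (flow) area.
Plume center vt = 0.12 × 59 = 7.08 m, so the well at 5.3 m is 1.78 m upgradient of the peak.
√(4πDt) = 7.306 m, giving peak height M/(n_e·A·√(4πDt)) = 0.30/(0.24 × 7.5 × 7.306) = 0.02281 kg/m³.
(x−vt)²/(4Dt) = (-1.78)²/(4 × 0.072 × 59) = 0.1865; exp(−0.1865) = 0.8299.
C = 0.02281 × 0.8299 = 0.0189 kg/m³.

0.0189 kg/m³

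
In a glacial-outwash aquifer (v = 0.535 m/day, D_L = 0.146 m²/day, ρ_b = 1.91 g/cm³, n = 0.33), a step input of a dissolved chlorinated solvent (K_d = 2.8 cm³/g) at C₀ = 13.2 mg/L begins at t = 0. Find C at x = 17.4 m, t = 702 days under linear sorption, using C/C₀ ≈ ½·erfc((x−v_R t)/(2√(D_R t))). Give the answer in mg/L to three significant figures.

Retardation factor R = 1 + ρ_b·K_d/n = 1 + 1.91 × 2.8/0.33 = 17.21.
Sorption retards both mechanisms: v_R = v/R = 0.03109 m/day, D_R = D/R = 0.008483 m²/day.
v_R·t = 0.03109 × 702 = 21.82518 m; 2√(D_R t) = 4.881 m; argument = (17.4 − 21.82518)/4.881 = -0.9066.
C = C₀ × ½·erfc(-0.9066) = 13.2 × 0.9001 = 11.9 mg/L.

11.9 mg/L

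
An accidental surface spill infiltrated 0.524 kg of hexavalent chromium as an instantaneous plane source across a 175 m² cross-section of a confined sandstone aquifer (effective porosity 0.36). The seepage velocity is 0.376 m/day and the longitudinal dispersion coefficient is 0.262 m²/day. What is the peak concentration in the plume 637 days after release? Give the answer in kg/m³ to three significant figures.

The peak of an instantaneous 1D plume sits at x = vt; there the Gaussian factor is 1 and C_max = M/(n_e·A·√(4πDt)), where n_e·A is the pore area the mass is dissolved in.
√(4πDt) = √(4π × 0.262 × 637) = 45.80 m, so C_max = 0.524/(0.36 × 175 × 45.80) = 0.000182 kg/m³.

0.000182 kg/m³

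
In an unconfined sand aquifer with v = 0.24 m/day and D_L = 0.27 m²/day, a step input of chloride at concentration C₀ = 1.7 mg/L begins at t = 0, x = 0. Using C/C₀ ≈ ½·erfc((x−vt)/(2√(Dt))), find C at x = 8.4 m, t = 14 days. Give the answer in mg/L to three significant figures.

0.0568 mg/L

For a continuous step input, C/C₀ ≈ ½·erfc((x−vt)/(2√(Dt))).
vt = 0.24 × 14 = 3.36 m and 2√(Dt) = 2√(0.27 × 14) = 3.888 m.
Argument (x−vt)/(2√(Dt)) = (8.4 − 3.36)/3.888 = 1.296; ½·erfc(1.296) = 0.03341.
C = 1.7 × 0.03341 = 0.0568 mg/L.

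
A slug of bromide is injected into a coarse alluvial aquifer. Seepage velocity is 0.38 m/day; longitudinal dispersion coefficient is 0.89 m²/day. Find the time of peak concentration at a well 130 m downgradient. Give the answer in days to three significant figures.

For the 1D instantaneous-source solution, setting ∂C/∂t = 0 at fixed x gives v²t² + 2Dt − x² = 0, so t = (√(D² + v²x²) − D)/v².
√(D² + v²x²) = √(0.89² + 0.38² × 130²) = 49.41; v² = 0.1444.
t = (49.41 − 0.89)/0.1444 = 336 days (vs. the pure-advection estimate x/v = 342 d).

336 days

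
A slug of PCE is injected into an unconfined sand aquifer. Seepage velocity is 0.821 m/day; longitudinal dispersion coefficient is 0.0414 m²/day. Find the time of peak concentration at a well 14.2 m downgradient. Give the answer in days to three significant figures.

For the 1D instantaneous-source solution, setting ∂C/∂t = 0 at fixed x gives v²t² + 2Dt − x² = 0, so t = (√(D² + v²x²) − D)/v².
√(D² + v²x²) = √(0.0414² + 0.821² × 14.2²) = 11.66; v² = 0.674041.
t = (11.66 − 0.0414)/0.674041 = 17.2 days (vs. the pure-advection estimate x/v = 17.3 d).

17.2 days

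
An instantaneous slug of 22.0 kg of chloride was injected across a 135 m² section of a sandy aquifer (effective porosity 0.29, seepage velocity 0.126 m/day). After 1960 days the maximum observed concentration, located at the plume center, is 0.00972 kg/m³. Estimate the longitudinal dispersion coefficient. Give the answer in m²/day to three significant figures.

0.136 m²/day

At the plume center C_max = M/(n_e·A·√(4πDt)), so D = M²/(4πt·(n_e·A·C_max)²).
n_e·A·C_max = 0.29 × 135 × 0.00972 = 0.3805 kg/m.
D = 22.0²/(4π × 1960 × 0.3805²) = 0.136 m²/day.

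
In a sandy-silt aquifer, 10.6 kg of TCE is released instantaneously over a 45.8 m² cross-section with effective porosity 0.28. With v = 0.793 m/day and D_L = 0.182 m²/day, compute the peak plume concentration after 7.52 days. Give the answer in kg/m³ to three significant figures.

The peak of an instantaneous 1D plume sits at x = vt; there the Gaussian factor is 1 and C_max = M/(n_e·A·√(4πDt)), where n_e·A is the pore area the mass is dissolved in.
√(4πDt) = √(4π × 0.182 × 7.52) = 4.147 m, so C_max = 10.6/(0.28 × 45.8 × 4.147) = 0.199 kg/m³.

0.199 kg/m³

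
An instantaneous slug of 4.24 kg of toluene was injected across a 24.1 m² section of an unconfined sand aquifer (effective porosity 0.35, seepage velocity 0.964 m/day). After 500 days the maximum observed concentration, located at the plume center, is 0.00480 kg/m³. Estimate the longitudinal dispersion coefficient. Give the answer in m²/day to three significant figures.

1.75 m²/day

At the plume center C_max = M/(n_e·A·√(4πDt)), so D = M²/(4πt·(n_e·A·C_max)²).
n_e·A·C_max = 0.35 × 24.1 × 0.00480 = 0.04049 kg/m.
D = 4.24²/(4π × 500 × 0.04049²) = 1.75 m²/day.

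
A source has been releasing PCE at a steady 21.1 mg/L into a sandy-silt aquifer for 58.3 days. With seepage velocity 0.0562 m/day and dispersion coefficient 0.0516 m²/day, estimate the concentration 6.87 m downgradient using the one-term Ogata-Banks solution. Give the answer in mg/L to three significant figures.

1.51 mg/L

For a continuous step input, C/C₀ ≈ ½·erfc((x−vt)/(2√(Dt))).
vt = 0.0562 × 58.3 = 3.27646 m and 2√(Dt) = 2√(0.0516 × 58.3) = 3.469 m.
Argument (x−vt)/(2√(Dt)) = (6.87 − 3.27646)/3.469 = 1.036; ½·erfc(1.036) = 0.07144.
C = 21.1 × 0.07144 = 1.51 mg/L.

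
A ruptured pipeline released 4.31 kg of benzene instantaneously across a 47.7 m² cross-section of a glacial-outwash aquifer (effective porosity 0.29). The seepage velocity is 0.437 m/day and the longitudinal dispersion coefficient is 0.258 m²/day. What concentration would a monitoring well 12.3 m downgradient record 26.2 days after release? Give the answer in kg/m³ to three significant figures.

0.0329 kg/m³

For an instantaneous plane source, C(x,t) = M/(n_e·A·√(4πDt)) · exp(−(x−vt)²/(4Dt)), with n_e·A the pore (flow) area.
Plume center vt = 0.437 × 26.2 = 11.4494 m, so the well at 12.3 m is 0.8506 m downgradient of the peak.
√(4πDt) = 9.216 m, giving peak height M/(n_e·A·√(4πDt)) = 4.31/(0.29 × 47.7 × 9.216) = 0.03381 kg/m³.
(x−vt)²/(4Dt) = (0.8506)²/(4 × 0.258 × 26.2) = 0.02676; exp(−0.02676) = 0.9736.
C = 0.03381 × 0.9736 = 0.0329 kg/m³.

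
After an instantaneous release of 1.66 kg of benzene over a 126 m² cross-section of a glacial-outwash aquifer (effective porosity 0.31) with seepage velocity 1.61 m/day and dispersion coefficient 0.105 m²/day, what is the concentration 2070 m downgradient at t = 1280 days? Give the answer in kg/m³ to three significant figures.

For an instantaneous plane source, C(x,t) = M/(n_e·A·√(4πDt)) · exp(−(x−vt)²/(4Dt)), with n_e·A the pore (flow) area.
Plume center vt = 1.61 × 1280 = 2060.8 m, so the well at 2070 m is 9.2 m downgradient of the peak.
√(4πDt) = 41.10 m, giving peak height M/(n_e·A·√(4πDt)) = 1.66/(0.31 × 126 × 41.10) = 0.001034 kg/m³.
(x−vt)²/(4Dt) = (9.2)²/(4 × 0.105 × 1280) = 0.1574; exp(−0.1574) = 0.8544.
C = 0.001034 × 0.8544 = 0.000883 kg/m³.

0.000883 kg/m³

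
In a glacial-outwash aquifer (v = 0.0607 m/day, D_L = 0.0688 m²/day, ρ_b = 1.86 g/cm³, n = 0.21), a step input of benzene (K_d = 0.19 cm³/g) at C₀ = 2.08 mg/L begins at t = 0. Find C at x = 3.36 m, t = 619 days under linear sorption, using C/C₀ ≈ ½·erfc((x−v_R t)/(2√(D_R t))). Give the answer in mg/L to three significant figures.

Retardation factor R = 1 + ρ_b·K_d/n = 1 + 1.86 × 0.19/0.21 = 2.683.
Sorption retards both mechanisms: v_R = v/R = 0.02262 m/day, D_R = D/R = 0.02564 m²/day.
v_R·t = 0.02262 × 619 = 14.00178 m; 2√(D_R t) = 7.968 m; argument = (3.36 − 14.00178)/7.968 = -1.336.
C = C₀ × ½·erfc(-1.336) = 2.08 × 0.9706 = 2.02 mg/L.

2.02 mg/L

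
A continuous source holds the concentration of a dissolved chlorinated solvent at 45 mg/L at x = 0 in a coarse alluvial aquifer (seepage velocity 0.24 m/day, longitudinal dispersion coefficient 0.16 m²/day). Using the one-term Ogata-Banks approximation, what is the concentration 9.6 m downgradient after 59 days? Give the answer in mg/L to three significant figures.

38.4 mg/L

For a continuous step input, C/C₀ ≈ ½·erfc((x−vt)/(2√(Dt))).
vt = 0.24 × 59 = 14.16 m and 2√(Dt) = 2√(0.16 × 59) = 6.145 m.
Argument (x−vt)/(2√(Dt)) = (9.6 − 14.16)/6.145 = -0.7421; ½·erfc(-0.7421) = 0.8530.
C = 45 × 0.8530 = 38.4 mg/L.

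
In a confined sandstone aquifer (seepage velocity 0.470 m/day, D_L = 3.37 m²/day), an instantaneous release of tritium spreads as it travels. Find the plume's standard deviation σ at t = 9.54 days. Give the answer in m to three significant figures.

8.02 m

Dispersive spreading gives a Gaussian with σ² = 2Dt; advection only shifts the center.
σ = √(2 × 3.37 × 9.54) = 8.02 m.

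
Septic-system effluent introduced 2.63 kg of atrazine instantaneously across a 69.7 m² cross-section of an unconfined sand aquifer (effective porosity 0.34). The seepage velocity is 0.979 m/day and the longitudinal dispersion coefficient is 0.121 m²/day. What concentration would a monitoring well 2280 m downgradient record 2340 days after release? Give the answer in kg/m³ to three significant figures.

For an instantaneous plane source, C(x,t) = M/(n_e·A·√(4πDt)) · exp(−(x−vt)²/(4Dt)), with n_e·A the pore (flow) area.
Plume center vt = 0.979 × 2340 = 2290.86 m, so the well at 2280 m is 10.86 m upgradient of the peak.
√(4πDt) = 59.65 m, giving peak height M/(n_e·A·√(4πDt)) = 2.63/(0.34 × 69.7 × 59.65) = 0.001861 kg/m³.
(x−vt)²/(4Dt) = (-10.86)²/(4 × 0.121 × 2340) = 0.1041; exp(−0.1041) = 0.9011.
C = 0.001861 × 0.9011 = 0.00168 kg/m³.

0.00168 kg/m³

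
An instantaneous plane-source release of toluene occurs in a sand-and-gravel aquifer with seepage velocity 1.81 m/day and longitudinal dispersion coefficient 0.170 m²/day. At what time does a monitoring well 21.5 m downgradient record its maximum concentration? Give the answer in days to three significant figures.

11.8 days

For the 1D instantaneous-source solution, setting ∂C/∂t = 0 at fixed x gives v²t² + 2Dt − x² = 0, so t = (√(D² + v²x²) − D)/v².
√(D² + v²x²) = √(0.170² + 1.81² × 21.5²) = 38.92; v² = 3.2761.
t = (38.92 − 0.170)/3.2761 = 11.8 days (vs. the pure-advection estimate x/v = 11.9 d).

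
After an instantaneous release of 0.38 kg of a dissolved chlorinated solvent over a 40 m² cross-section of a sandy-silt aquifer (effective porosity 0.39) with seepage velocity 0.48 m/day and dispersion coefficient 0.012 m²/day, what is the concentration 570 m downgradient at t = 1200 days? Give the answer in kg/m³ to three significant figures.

For an instantaneous plane source, C(x,t) = M/(n_e·A·√(4πDt)) · exp(−(x−vt)²/(4Dt)), with n_e·A the pore (flow) area.
Plume center vt = 0.48 × 1200 = 576 m, so the well at 570 m is 6 m upgradient of the peak.
√(4πDt) = 13.45 m, giving peak height M/(n_e·A·√(4πDt)) = 0.38/(0.39 × 40 × 13.45) = 0.001811 kg/m³.
(x−vt)²/(4Dt) = (-6)²/(4 × 0.012 × 1200) = 0.6250; exp(−0.6250) = 0.5353.
C = 0.001811 × 0.5353 = 0.000969 kg/m³.

0.000969 kg/m³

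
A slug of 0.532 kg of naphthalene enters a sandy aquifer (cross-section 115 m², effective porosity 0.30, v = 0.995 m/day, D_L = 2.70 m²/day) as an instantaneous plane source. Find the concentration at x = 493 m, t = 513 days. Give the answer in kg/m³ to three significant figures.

For an instantaneous plane source, C(x,t) = M/(n_e·A·√(4πDt)) · exp(−(x−vt)²/(4Dt)), with n_e·A the pore (flow) area.
Plume center vt = 0.995 × 513 = 510.435 m, so the well at 493 m is 17.435 m upgradient of the peak.
√(4πDt) = 131.9 m, giving peak height M/(n_e·A·√(4πDt)) = 0.532/(0.30 × 115 × 131.9) = 0.0001169 kg/m³.
(x−vt)²/(4Dt) = (-17.435)²/(4 × 2.70 × 513) = 0.05487; exp(−0.05487) = 0.9466.
C = 0.0001169 × 0.9466 = 0.000111 kg/m³.

0.000111 kg/m³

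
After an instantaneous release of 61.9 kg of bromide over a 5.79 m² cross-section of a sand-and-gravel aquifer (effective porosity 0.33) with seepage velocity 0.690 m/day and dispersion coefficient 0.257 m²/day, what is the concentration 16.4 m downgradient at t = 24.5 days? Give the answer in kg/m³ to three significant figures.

For an instantaneous plane source, C(x,t) = M/(n_e·A·√(4πDt)) · exp(−(x−vt)²/(4Dt)), with n_e·A the pore (flow) area.
Plume center vt = 0.690 × 24.5 = 16.905 m, so the well at 16.4 m is 0.505 m upgradient of the peak.
√(4πDt) = 8.895 m, giving peak height M/(n_e·A·√(4πDt)) = 61.9/(0.33 × 5.79 × 8.895) = 3.642 kg/m³.
(x−vt)²/(4Dt) = (-0.505)²/(4 × 0.257 × 24.5) = 0.01013; exp(−0.01013) = 0.9899.
C = 3.642 × 0.9899 = 3.61 kg/m³.

3.61 kg/m³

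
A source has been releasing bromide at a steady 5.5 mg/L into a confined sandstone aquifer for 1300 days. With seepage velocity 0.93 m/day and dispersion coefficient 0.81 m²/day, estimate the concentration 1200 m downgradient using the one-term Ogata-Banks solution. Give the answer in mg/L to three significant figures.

For a continuous step input, C/C₀ ≈ ½·erfc((x−vt)/(2√(Dt))).
vt = 0.93 × 1300 = 1209 m and 2√(Dt) = 2√(0.81 × 1300) = 64.90 m.
Argument (x−vt)/(2√(Dt)) = (1200 − 1209)/64.90 = -0.1387; ½·erfc(-0.1387) = 0.5778.
C = 5.5 × 0.5778 = 3.18 mg/L.

3.18 mg/L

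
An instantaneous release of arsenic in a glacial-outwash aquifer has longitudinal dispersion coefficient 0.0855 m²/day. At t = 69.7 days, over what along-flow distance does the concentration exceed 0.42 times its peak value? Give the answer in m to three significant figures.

9.09 m

The plume is Gaussian with σ = √(2Dt) = √(2 × 0.0855 × 69.7) = 3.452 m.
C/C_peak = exp(−Δx²/(2σ²)) = 0.42 ⇒ Δx = σ·√(−2 ln 0.42) = 3.452 × 1.317 = 4.546 m.
Width = 2Δx = 9.09 m.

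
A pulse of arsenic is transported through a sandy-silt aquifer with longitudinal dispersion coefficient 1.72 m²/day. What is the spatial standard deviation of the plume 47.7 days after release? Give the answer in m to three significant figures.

Dispersive spreading gives a Gaussian with σ² = 2Dt; advection only shifts the center.
σ = √(2 × 1.72 × 47.7) = 12.8 m.

12.8 m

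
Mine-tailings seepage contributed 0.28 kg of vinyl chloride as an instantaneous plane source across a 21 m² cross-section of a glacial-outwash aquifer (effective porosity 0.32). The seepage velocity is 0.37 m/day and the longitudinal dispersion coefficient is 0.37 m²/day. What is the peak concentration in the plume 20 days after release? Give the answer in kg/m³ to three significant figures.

The peak of an instantaneous 1D plume sits at x = vt; there the Gaussian factor is 1 and C_max = M/(n_e·A·√(4πDt)), where n_e·A is the pore area the mass is dissolved in.
√(4πDt) = √(4π × 0.37 × 20) = 9.643 m, so C_max = 0.28/(0.32 × 21 × 9.643) = 0.00432 kg/m³.

0.00432 kg/m³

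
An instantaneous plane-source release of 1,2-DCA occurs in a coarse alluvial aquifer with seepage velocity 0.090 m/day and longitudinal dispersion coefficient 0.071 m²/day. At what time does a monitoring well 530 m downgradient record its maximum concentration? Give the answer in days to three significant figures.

For the 1D instantaneous-source solution, setting ∂C/∂t = 0 at fixed x gives v²t² + 2Dt − x² = 0, so t = (√(D² + v²x²) − D)/v².
√(D² + v²x²) = √(0.071² + 0.090² × 530²) = 47.70; v² = 0.0081.
t = (47.70 − 0.071)/0.0081 = 5880 days (vs. the pure-advection estimate x/v = 5890 d).

5880 days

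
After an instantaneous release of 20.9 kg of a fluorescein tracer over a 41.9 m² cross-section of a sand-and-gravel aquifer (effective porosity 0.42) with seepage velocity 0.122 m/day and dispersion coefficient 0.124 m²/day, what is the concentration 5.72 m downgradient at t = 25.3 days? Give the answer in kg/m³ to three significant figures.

For an instantaneous plane source, C(x,t) = M/(n_e·A·√(4πDt)) · exp(−(x−vt)²/(4Dt)), with n_e·A the pore (flow) area.
Plume center vt = 0.122 × 25.3 = 3.0866 m, so the well at 5.72 m is 2.6334 m downgradient of the peak.
√(4πDt) = 6.279 m, giving peak height M/(n_e·A·√(4πDt)) = 20.9/(0.42 × 41.9 × 6.279) = 0.1891 kg/m³.
(x−vt)²/(4Dt) = (2.6334)²/(4 × 0.124 × 25.3) = 0.5526; exp(−0.5526) = 0.5755.
C = 0.1891 × 0.5755 = 0.109 kg/m³.

0.109 kg/m³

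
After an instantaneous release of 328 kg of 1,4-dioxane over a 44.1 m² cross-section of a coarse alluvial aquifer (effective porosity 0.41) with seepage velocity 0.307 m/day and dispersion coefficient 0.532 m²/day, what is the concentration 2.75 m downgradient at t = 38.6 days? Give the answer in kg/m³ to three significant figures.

0.412 kg/m³

For an instantaneous plane source, C(x,t) = M/(n_e·A·√(4πDt)) · exp(−(x−vt)²/(4Dt)), with n_e·A the pore (flow) area.
Plume center vt = 0.307 × 38.6 = 11.8502 m, so the well at 2.75 m is 9.1002 m upgradient of the peak.
√(4πDt) = 16.06 m, giving peak height M/(n_e·A·√(4πDt)) = 328/(0.41 × 44.1 × 16.06) = 1.130 kg/m³.
(x−vt)²/(4Dt) = (-9.1002)²/(4 × 0.532 × 38.6) = 1.008; exp(−1.008) = 0.3649.
C = 1.130 × 0.3649 = 0.412 kg/m³.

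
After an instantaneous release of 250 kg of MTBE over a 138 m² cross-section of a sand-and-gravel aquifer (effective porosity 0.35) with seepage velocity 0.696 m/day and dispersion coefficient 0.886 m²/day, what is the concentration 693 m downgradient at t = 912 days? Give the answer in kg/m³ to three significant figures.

0.0180 kg/m³

For an instantaneous plane source, C(x,t) = M/(n_e·A·√(4πDt)) · exp(−(x−vt)²/(4Dt)), with n_e·A the pore (flow) area.
Plume center vt = 0.696 × 912 = 634.752 m, so the well at 693 m is 58.248 m downgradient of the peak.
√(4πDt) = 100.8 m, giving peak height M/(n_e·A·√(4πDt)) = 250/(0.35 × 138 × 100.8) = 0.05135 kg/m³.
(x−vt)²/(4Dt) = (58.248)²/(4 × 0.886 × 912) = 1.050; exp(−1.050) = 0.3499.
C = 0.05135 × 0.3499 = 0.0180 kg/m³.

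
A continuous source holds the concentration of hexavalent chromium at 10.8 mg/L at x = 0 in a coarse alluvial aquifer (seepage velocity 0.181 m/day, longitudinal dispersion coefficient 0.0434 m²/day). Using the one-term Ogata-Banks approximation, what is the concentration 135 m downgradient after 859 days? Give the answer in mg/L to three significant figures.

10.7 mg/L

For a continuous step input, C/C₀ ≈ ½·erfc((x−vt)/(2√(Dt))).
vt = 0.181 × 859 = 155.479 m and 2√(Dt) = 2√(0.0434 × 859) = 12.21 m.
Argument (x−vt)/(2√(Dt)) = (135 − 155.479)/12.21 = -1.677; ½·erfc(-1.677) = 0.9911.
C = 10.8 × 0.9911 = 10.7 mg/L.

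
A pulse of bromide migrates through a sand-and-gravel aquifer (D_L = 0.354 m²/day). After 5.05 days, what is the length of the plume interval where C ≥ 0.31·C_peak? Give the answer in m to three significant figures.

The plume is Gaussian with σ = √(2Dt) = √(2 × 0.354 × 5.05) = 1.891 m.
C/C_peak = exp(−Δx²/(2σ²)) = 0.31 ⇒ Δx = σ·√(−2 ln 0.31) = 1.891 × 1.530 = 2.893 m.
Width = 2Δx = 5.79 m.

5.79 m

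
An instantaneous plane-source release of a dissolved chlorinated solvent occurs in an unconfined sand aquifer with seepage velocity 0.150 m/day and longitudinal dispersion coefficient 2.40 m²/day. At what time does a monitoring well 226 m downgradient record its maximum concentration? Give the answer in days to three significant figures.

For the 1D instantaneous-source solution, setting ∂C/∂t = 0 at fixed x gives v²t² + 2Dt − x² = 0, so t = (√(D² + v²x²) − D)/v².
√(D² + v²x²) = √(2.40² + 0.150² × 226²) = 33.98; v² = 0.0225.
t = (33.98 − 2.40)/0.0225 = 1400 days (vs. the pure-advection estimate x/v = 1510 d).

1400 days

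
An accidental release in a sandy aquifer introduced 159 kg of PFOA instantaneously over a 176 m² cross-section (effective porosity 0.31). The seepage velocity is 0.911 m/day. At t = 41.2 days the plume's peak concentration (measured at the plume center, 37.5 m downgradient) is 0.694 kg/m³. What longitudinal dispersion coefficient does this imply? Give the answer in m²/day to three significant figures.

At the plume center C_max = M/(n_e·A·√(4πDt)), so D = M²/(4πt·(n_e·A·C_max)²).
n_e·A·C_max = 0.31 × 176 × 0.694 = 37.86 kg/m.
D = 159²/(4π × 41.2 × 37.86²) = 0.0341 m²/day.

0.0341 m²/day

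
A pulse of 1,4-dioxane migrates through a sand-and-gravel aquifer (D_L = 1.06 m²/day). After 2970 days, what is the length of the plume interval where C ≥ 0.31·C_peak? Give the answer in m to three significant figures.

The plume is Gaussian with σ = √(2Dt) = √(2 × 1.06 × 2970) = 79.35 m.
C/C_peak = exp(−Δx²/(2σ²)) = 0.31 ⇒ Δx = σ·√(−2 ln 0.31) = 79.35 × 1.530 = 121.4 m.
Width = 2Δx = 243 m.

243 m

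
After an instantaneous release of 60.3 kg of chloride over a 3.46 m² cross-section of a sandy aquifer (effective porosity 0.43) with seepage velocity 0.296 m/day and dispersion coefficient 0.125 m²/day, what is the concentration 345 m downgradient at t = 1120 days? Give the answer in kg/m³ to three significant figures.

For an instantaneous plane source, C(x,t) = M/(n_e·A·√(4πDt)) · exp(−(x−vt)²/(4Dt)), with n_e·A the pore (flow) area.
Plume center vt = 0.296 × 1120 = 331.52 m, so the well at 345 m is 13.48 m downgradient of the peak.
√(4πDt) = 41.94 m, giving peak height M/(n_e·A·√(4πDt)) = 60.3/(0.43 × 3.46 × 41.94) = 0.9664 kg/m³.
(x−vt)²/(4Dt) = (13.48)²/(4 × 0.125 × 1120) = 0.3245; exp(−0.3245) = 0.7229.
C = 0.9664 × 0.7229 = 0.699 kg/m³.

0.699 kg/m³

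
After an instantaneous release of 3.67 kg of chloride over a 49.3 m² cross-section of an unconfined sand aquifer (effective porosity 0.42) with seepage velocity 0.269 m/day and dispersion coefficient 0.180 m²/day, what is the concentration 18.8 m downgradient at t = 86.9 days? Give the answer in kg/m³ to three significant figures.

0.00905 kg/m³

For an instantaneous plane source, C(x,t) = M/(n_e·A·√(4πDt)) · exp(−(x−vt)²/(4Dt)), with n_e·A the pore (flow) area.
Plume center vt = 0.269 × 86.9 = 23.3761 m, so the well at 18.8 m is 4.5761 m upgradient of the peak.
√(4πDt) = 14.02 m, giving peak height M/(n_e·A·√(4πDt)) = 3.67/(0.42 × 49.3 × 14.02) = 0.01264 kg/m³.
(x−vt)²/(4Dt) = (-4.5761)²/(4 × 0.180 × 86.9) = 0.3347; exp(−0.3347) = 0.7156.
C = 0.01264 × 0.7156 = 0.00905 kg/m³.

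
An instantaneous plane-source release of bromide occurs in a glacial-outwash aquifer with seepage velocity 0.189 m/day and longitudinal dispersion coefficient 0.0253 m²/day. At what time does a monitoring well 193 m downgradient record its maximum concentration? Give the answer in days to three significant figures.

For the 1D instantaneous-source solution, setting ∂C/∂t = 0 at fixed x gives v²t² + 2Dt − x² = 0, so t = (√(D² + v²x²) − D)/v².
√(D² + v²x²) = √(0.0253² + 0.189² × 193²) = 36.48; v² = 0.035721.
t = (36.48 − 0.0253)/0.035721 = 1020 days (vs. the pure-advection estimate x/v = 1020 d).

1020 days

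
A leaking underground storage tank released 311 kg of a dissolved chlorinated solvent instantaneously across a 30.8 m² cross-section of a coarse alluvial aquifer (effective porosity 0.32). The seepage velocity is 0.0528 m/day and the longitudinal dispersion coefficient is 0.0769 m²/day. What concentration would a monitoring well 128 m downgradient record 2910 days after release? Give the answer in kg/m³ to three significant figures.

0.285 kg/m³

For an instantaneous plane source, C(x,t) = M/(n_e·A·√(4πDt)) · exp(−(x−vt)²/(4Dt)), with n_e·A the pore (flow) area.
Plume center vt = 0.0528 × 2910 = 153.648 m, so the well at 128 m is 25.648 m upgradient of the peak.
√(4πDt) = 53.03 m, giving peak height M/(n_e·A·√(4πDt)) = 311/(0.32 × 30.8 × 53.03) = 0.5950 kg/m³.
(x−vt)²/(4Dt) = (-25.648)²/(4 × 0.0769 × 2910) = 0.7349; exp(−0.7349) = 0.4796.
C = 0.5950 × 0.4796 = 0.285 kg/m³.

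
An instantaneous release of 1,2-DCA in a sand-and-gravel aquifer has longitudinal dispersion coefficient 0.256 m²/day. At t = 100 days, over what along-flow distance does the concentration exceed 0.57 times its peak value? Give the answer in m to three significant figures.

The plume is Gaussian with σ = √(2Dt) = √(2 × 0.256 × 100) = 7.155 m.
C/C_peak = exp(−Δx²/(2σ²)) = 0.57 ⇒ Δx = σ·√(−2 ln 0.57) = 7.155 × 1.060 = 7.584 m.
Width = 2Δx = 15.2 m.

15.2 m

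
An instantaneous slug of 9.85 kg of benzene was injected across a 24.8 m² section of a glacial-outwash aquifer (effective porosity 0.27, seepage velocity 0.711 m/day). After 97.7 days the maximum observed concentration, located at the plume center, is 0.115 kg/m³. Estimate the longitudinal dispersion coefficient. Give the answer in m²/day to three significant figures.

0.133 m²/day

At the plume center C_max = M/(n_e·A·√(4πDt)), so D = M²/(4πt·(n_e·A·C_max)²).
n_e·A·C_max = 0.27 × 24.8 × 0.115 = 0.7700 kg/m.
D = 9.85²/(4π × 97.7 × 0.7700²) = 0.133 m²/day.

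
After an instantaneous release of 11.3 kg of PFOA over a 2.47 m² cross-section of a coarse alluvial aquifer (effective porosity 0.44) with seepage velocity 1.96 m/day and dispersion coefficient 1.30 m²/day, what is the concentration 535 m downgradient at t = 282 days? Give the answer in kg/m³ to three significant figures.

0.124 kg/m³

For an instantaneous plane source, C(x,t) = M/(n_e·A·√(4πDt)) · exp(−(x−vt)²/(4Dt)), with n_e·A the pore (flow) area.
Plume center vt = 1.96 × 282 = 552.72 m, so the well at 535 m is 17.72 m upgradient of the peak.
√(4πDt) = 67.87 m, giving peak height M/(n_e·A·√(4πDt)) = 11.3/(0.44 × 2.47 × 67.87) = 0.1532 kg/m³.
(x−vt)²/(4Dt) = (-17.72)²/(4 × 1.30 × 282) = 0.2141; exp(−0.2141) = 0.8073.
C = 0.1532 × 0.8073 = 0.124 kg/m³.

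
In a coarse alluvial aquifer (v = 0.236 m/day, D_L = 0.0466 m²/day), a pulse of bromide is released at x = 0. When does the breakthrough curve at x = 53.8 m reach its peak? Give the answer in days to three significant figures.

For the 1D instantaneous-source solution, setting ∂C/∂t = 0 at fixed x gives v²t² + 2Dt − x² = 0, so t = (√(D² + v²x²) − D)/v².
√(D² + v²x²) = √(0.0466² + 0.236² × 53.8²) = 12.70; v² = 0.055696.
t = (12.70 − 0.0466)/0.055696 = 227 days (vs. the pure-advection estimate x/v = 228 d).

227 days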